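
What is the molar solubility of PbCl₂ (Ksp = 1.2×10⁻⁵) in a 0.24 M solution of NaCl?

2.1×10⁻⁴ M

PbCl₂(s) ⇌ Pb²⁺(aq) + 2 Cl⁻(aq)
The solution already contains Cl⁻ at 0.24 M. Let s be the molar solubility of PbCl₂.
[Cl⁻] ≈ 0.24 M (common ion dominates); [Pb²⁺] = s.
Ksp = [Pb²⁺][Cl⁻]^2 = s(0.24)^2
s = 1.2×10⁻⁵ / (0.24)^2 = 2.1×10⁻⁴
s = 2.1×10⁻⁴ M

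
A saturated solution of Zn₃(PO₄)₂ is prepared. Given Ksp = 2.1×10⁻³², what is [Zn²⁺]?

5.4×10⁻⁷ M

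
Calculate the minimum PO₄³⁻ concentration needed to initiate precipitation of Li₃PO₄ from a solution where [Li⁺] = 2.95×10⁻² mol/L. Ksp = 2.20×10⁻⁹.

Precipitation begins when Q = Ksp.
Li₃PO₄(s) ⇌ 3 Li⁺(aq) + PO₄³⁻(aq)
Ksp = [Li⁺]^3[PO₄³⁻] = [PO₄³⁻](2.95×10⁻²)^3
[PO₄³⁻] = 2.20×10⁻⁹ / (2.95×10⁻²)^3 = 8.57×10⁻⁵
[PO₄³⁻] = 8.57×10⁻⁵ mol/L

8.57×10⁻⁵ M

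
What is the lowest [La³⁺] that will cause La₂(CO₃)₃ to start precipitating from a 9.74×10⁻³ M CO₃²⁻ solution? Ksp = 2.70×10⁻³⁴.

Precipitation of each salt begins when its ion product equals Ksp.
La₂(CO₃)₃(s) ⇌ 2 La³⁺(aq) + 3 CO₃²⁻(aq)
Ksp = [La³⁺]^2[CO₃²⁻]^3 = [La³⁺]^2(9.74×10⁻³)^3
[La³⁺]^2 = 2.70×10⁻³⁴ / (9.74×10⁻³)^3 = 2.92×10⁻²⁸
[La³⁺] = 1.71×10⁻¹⁴ M

1.71×10⁻¹⁴ M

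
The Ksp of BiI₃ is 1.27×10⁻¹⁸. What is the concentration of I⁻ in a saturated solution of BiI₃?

4.42×10⁻⁵ M

BiI₃(s) ⇌ Bi³⁺(aq) + 3 I⁻(aq)
With molar solubility s: [Bi³⁺] = s, [I⁻] = 3s.
Ksp = [Bi³⁺][I⁻]^3 = s · (3s)^3 = 27s^4 = 1.27×10⁻¹⁸
s = 1.47×10⁻⁵ mol L⁻¹
[I⁻] = 3s = 4.42×10⁻⁵ mol L⁻¹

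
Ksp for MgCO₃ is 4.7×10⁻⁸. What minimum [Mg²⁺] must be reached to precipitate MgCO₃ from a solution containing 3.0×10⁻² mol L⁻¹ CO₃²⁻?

1.6×10⁻⁶ M

The threshold for precipitation is Q = Ksp.
MgCO₃(s) ⇌ Mg²⁺(aq) + CO₃²⁻(aq)
Ksp = [Mg²⁺][CO₃²⁻] = [Mg²⁺](3.0×10⁻²)
[Mg²⁺] = 4.7×10⁻⁸ / (3.0×10⁻²) = 1.6×10⁻⁶
[Mg²⁺] = 1.6×10⁻⁶ mol L⁻¹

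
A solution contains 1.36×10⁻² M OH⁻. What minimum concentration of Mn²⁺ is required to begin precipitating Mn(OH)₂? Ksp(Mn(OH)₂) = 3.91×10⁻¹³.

Each salt precipitates once Q = Ksp for that salt.
Mn(OH)₂(s) ⇌ Mn²⁺(aq) + 2 OH⁻(aq)
Ksp = [Mn²⁺][OH⁻]^2 = [Mn²⁺](1.36×10⁻²)^2
[Mn²⁺] = 3.91×10⁻¹³ / (1.36×10⁻²)^2 = 2.11×10⁻⁹
[Mn²⁺] = 2.11×10⁻⁹ M

2.11×10⁻⁹ M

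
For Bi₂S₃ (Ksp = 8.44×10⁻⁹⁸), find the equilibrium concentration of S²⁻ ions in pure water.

Bi₂S₃(s) ⇌ 2 Bi³⁺(aq) + 3 S²⁻(aq)
For each mole of Bi₂S₃ that dissolves per liter, [Bi³⁺] = 2s and [S²⁻] = 3s; let s denote this solubility.
Ksp = [Bi³⁺]^2[S²⁻]^3 = (2s)^2 · (3s)^3 = 108s^5 = 8.44×10⁻⁹⁸
s = 1.51×10⁻²⁰ mol L⁻¹
[S²⁻] = 3s = 4.53×10⁻²⁰ mol L⁻¹

4.53×10⁻²⁰ M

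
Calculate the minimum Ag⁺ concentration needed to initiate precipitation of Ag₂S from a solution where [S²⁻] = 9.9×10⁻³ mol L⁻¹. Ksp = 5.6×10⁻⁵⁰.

A salt starts to precipitate once the ion product Q reaches its Ksp.
Ag₂S(s) ⇌ 2 Ag⁺(aq) + S²⁻(aq)
Ksp = [Ag⁺]^2[S²⁻] = [Ag⁺]^2(9.9×10⁻³)
[Ag⁺]^2 = 5.6×10⁻⁵⁰ / (9.9×10⁻³) = 5.7×10⁻⁴⁸
[Ag⁺] = 2.4×10⁻²⁴ mol L⁻¹

2.4×10⁻²⁴ M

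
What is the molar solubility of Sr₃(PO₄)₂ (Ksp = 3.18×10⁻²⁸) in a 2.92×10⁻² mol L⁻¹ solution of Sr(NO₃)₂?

1.79×10⁻¹² M

Sr₃(PO₄)₂(s) ⇌ 3 Sr²⁺(aq) + 2 PO₄³⁻(aq)
Let s be the solubility of Sr₃(PO₄)₂ here. The common ion gives [Sr²⁺] ≈ 2.92×10⁻² mol L⁻¹, and [PO₄³⁻] = 2s.
Ksp = [Sr²⁺]^3[PO₄³⁻]^2 = (2.92×10⁻²)^3(2s)^2
(2s)^2 = 3.18×10⁻²⁸ / (2.92×10⁻²)^3 = 1.28×10⁻²³
s = 1.79×10⁻¹² mol L⁻¹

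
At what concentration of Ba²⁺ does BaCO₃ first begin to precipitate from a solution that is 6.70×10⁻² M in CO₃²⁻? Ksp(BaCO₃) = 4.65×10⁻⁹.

Each salt precipitates once Q = Ksp for that salt.
BaCO₃(s) ⇌ Ba²⁺(aq) + CO₃²⁻(aq)
Ksp = [Ba²⁺][CO₃²⁻] = [Ba²⁺](6.70×10⁻²)
[Ba²⁺] = 4.65×10⁻⁹ / (6.70×10⁻²) = 6.94×10⁻⁸
[Ba²⁺] = 6.94×10⁻⁸ M

6.94×10⁻⁸ M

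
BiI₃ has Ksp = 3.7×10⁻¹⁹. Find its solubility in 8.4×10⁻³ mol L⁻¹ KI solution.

BiI₃(s) ⇌ Bi³⁺(aq) + 3 I⁻(aq)
The solution already contains I⁻ at 8.4×10⁻³ mol L⁻¹. Let s be the molar solubility of BiI₃.
[I⁻] ≈ 8.4×10⁻³ mol L⁻¹ (common ion dominates); [Bi³⁺] = s.
Ksp = [Bi³⁺][I⁻]^3 = s(8.4×10⁻³)^3
s = 3.7×10⁻¹⁹ / (8.4×10⁻³)^3 = 6.2×10⁻¹³
s = 6.2×10⁻¹³ mol L⁻¹

6.2×10⁻¹³ M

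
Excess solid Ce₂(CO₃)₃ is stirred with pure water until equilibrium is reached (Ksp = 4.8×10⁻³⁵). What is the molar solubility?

Ce₂(CO₃)₃(s) ⇌ 2 Ce³⁺(aq) + 3 CO₃²⁻(aq)
If s mol/L of Ce₂(CO₃)₃ dissolves, [Ce³⁺] = 2s and [CO₃²⁻] = 3s.
Ksp = [Ce³⁺]^2[CO₃²⁻]^3 = (2s)^2 · (3s)^3 = 108s^5
108s^5 = 4.8×10⁻³⁵  ⇒  s^5 = 4.4×10⁻³⁷
Taking the 5th root, s = 5.4×10⁻⁸ M.

5.4×10⁻⁸ M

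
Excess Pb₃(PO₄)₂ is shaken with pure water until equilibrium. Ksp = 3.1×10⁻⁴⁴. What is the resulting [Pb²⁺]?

2.3×10⁻⁹ M

Pb₃(PO₄)₂(s) ⇌ 3 Pb²⁺(aq) + 2 PO₄³⁻(aq)
If s mol/L of Pb₃(PO₄)₂ dissolves, [Pb²⁺] = 3s and [PO₄³⁻] = 2s.
Ksp = [Pb²⁺]^3[PO₄³⁻]^2 = (3s)^3 · (2s)^2 = 108s^5 = 3.1×10⁻⁴⁴
s = 7.8×10⁻¹⁰ mol L⁻¹
[Pb²⁺] = 3s = 2.3×10⁻⁹ mol L⁻¹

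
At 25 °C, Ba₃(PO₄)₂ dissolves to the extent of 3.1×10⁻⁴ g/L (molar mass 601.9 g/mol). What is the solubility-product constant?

Convert to molarity: s = 3.1×10⁻⁴ / 601.9 = 5.150×10⁻⁷ mol/L
Ba₃(PO₄)₂(s) ⇌ 3 Ba²⁺(aq) + 2 PO₄³⁻(aq)
Let s be the molar solubility. Then [Ba²⁺] = 3s and [PO₄³⁻] = 2s.
Ksp = [Ba²⁺]^3[PO₄³⁻]^2 = (3s)^3 · (2s)^2 = 108s^5
Ksp = 108 × (5.150×10⁻⁷)^5 = 3.9×10⁻³⁰

Ksp = 3.9×10⁻³⁰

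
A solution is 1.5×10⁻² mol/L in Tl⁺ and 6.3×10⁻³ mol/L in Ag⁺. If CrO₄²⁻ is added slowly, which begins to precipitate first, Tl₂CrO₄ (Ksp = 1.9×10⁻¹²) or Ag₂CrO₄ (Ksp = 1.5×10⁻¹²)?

Each salt precipitates once Q = Ksp for that salt.
For Tl₂CrO₄: [CrO₄²⁻] = (Ksp/[Tl⁺]^2) = 8.4×10⁻⁹ mol/L
For Ag₂CrO₄: [CrO₄²⁻] = (Ksp/[Ag⁺]^2) = 3.8×10⁻⁸ mol/L
The smaller threshold [CrO₄²⁻] is reached first, so Tl₂CrO₄ precipitates first.

Tl₂CrO₄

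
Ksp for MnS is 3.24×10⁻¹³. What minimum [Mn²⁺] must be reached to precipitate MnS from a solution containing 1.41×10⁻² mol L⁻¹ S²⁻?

Each salt precipitates once Q = Ksp for that salt.
MnS(s) ⇌ Mn²⁺(aq) + S²⁻(aq)
Ksp = [Mn²⁺][S²⁻] = [Mn²⁺](1.41×10⁻²)
[Mn²⁺] = 3.24×10⁻¹³ / (1.41×10⁻²) = 2.30×10⁻¹¹
[Mn²⁺] = 2.30×10⁻¹¹ mol L⁻¹

2.30×10⁻¹¹ M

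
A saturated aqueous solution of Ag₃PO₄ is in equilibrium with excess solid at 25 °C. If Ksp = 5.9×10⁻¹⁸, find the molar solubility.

Ag₃PO₄(s) ⇌ 3 Ag⁺(aq) + PO₄³⁻(aq)
If s mol/L of Ag₃PO₄ dissolves, [Ag⁺] = 3s and [PO₄³⁻] = s.
Ksp = [Ag⁺]^3[PO₄³⁻] = (3s)^3 · s = 27s^4
27s^4 = 5.9×10⁻¹⁸  ⇒  s^4 = 2.2×10⁻¹⁹
Taking the 4th root, s = 2.2×10⁻⁵ mol/L.

2.2×10⁻⁵ M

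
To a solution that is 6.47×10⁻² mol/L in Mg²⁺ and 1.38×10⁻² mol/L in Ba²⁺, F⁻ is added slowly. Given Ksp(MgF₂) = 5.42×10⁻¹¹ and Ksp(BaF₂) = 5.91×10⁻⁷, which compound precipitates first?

Precipitation of each salt begins when its ion product equals Ksp.
For MgF₂: [F⁻] = (Ksp/[Mg²⁺])^(1/2) = 2.89×10⁻⁵ mol/L
For BaF₂: [F⁻] = (Ksp/[Ba²⁺])^(1/2) = 6.54×10⁻³ mol/L
The smaller threshold [F⁻] is reached first, so MgF₂ precipitates first.

MgF₂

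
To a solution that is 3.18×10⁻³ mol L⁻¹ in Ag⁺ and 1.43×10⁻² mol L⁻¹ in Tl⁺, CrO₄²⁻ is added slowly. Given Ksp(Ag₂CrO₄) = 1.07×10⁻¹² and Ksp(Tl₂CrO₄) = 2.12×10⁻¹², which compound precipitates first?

Each salt precipitates once Q = Ksp for that salt.
For Ag₂CrO₄: [CrO₄²⁻] = (Ksp/[Ag⁺]^2) = 1.06×10⁻⁷ mol L⁻¹
For Tl₂CrO₄: [CrO₄²⁻] = (Ksp/[Tl⁺]^2) = 1.04×10⁻⁸ mol L⁻¹
Since Tl₂CrO₄ needs less CrO₄²⁻ to reach saturation, it precipitates first.

Tl₂CrO₄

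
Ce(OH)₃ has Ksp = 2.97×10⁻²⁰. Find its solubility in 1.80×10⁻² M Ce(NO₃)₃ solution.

Ce(OH)₃(s) ⇌ Ce³⁺(aq) + 3 OH⁻(aq)
The solution already contains Ce³⁺ at 1.80×10⁻² M. Let s be the molar solubility of Ce(OH)₃.
[Ce³⁺] ≈ 1.80×10⁻² M (common ion dominates); [OH⁻] = 3s.
Ksp = [Ce³⁺][OH⁻]^3 = (1.80×10⁻²)(3s)^3
(3s)^3 = 2.97×10⁻²⁰ / (1.80×10⁻²) = 1.65×10⁻¹⁸
s = 3.94×10⁻⁷ M

3.94×10⁻⁷ M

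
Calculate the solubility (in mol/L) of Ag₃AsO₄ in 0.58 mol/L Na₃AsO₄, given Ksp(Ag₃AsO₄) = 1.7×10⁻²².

Ag₃AsO₄(s) ⇌ 3 Ag⁺(aq) + AsO₄³⁻(aq)
The solution already contains AsO₄³⁻ at 0.58 mol/L. Let s be the molar solubility of Ag₃AsO₄.
[AsO₄³⁻] ≈ 0.58 mol/L (common ion dominates); [Ag⁺] = 3s.
Ksp = [Ag⁺]^3[AsO₄³⁻] = (3s)^3(0.58)
(3s)^3 = 1.7×10⁻²² / (0.58) = 2.9×10⁻²²
s = 2.2×10⁻⁸ mol/L

2.2×10⁻⁸ M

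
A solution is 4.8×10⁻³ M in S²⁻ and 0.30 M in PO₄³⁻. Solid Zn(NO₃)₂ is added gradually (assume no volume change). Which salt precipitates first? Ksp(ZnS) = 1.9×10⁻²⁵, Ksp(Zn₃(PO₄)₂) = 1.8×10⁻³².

ZnS

The threshold for precipitation is Q = Ksp.
For ZnS: [Zn²⁺] = (Ksp/[S²⁻]) = 4.0×10⁻²³ M
For Zn₃(PO₄)₂: [Zn²⁺] = (Ksp/[PO₄³⁻]^2)^(1/3) = 5.8×10⁻¹¹ M
Since ZnS needs less Zn²⁺ to reach saturation, it precipitates first.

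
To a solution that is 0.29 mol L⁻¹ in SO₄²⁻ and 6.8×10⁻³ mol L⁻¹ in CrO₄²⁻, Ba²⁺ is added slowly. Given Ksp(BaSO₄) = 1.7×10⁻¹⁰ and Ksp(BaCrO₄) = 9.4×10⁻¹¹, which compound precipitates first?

BaSO₄

A salt starts to precipitate once the ion product Q reaches its Ksp.
For BaSO₄: [Ba²⁺] = (Ksp/[SO₄²⁻]) = 5.9×10⁻¹⁰ mol L⁻¹
For BaCrO₄: [Ba²⁺] = (Ksp/[CrO₄²⁻]) = 1.4×10⁻⁸ mol L⁻¹
Since BaSO₄ needs less Ba²⁺ to reach saturation, it precipitates first.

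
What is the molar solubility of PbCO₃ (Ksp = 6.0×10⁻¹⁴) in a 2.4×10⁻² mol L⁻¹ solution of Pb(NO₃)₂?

2.5×10⁻¹² M

PbCO₃(s) ⇌ Pb²⁺(aq) + CO₃²⁻(aq)
With Pb²⁺ already at 2.4×10⁻² mol L⁻¹ and s small, take [Pb²⁺] ≈ 2.4×10⁻² mol L⁻¹ and [CO₃²⁻] = s.
Ksp = [Pb²⁺][CO₃²⁻] = (2.4×10⁻²)s
s = 6.0×10⁻¹⁴ / (2.4×10⁻²) = 2.5×10⁻¹²
s = 2.5×10⁻¹² mol L⁻¹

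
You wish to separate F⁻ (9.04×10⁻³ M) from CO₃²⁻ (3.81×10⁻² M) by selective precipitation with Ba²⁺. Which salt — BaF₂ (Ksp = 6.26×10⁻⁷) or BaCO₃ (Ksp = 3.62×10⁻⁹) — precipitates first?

BaCO₃

Precipitation begins when Q = Ksp.
For BaF₂: [Ba²⁺] = (Ksp/[F⁻]^2) = 7.66×10⁻³ M
For BaCO₃: [Ba²⁺] = (Ksp/[CO₃²⁻]) = 9.50×10⁻⁸ M
The smaller threshold [Ba²⁺] is reached first, so BaCO₃ precipitates first.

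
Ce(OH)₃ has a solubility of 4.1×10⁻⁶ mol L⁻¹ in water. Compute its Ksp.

Ce(OH)₃(s) ⇌ Ce³⁺(aq) + 3 OH⁻(aq)
If s mol/L of Ce(OH)₃ dissolves, [Ce³⁺] = s and [OH⁻] = 3s.
Ksp = [Ce³⁺][OH⁻]^3 = s · (3s)^3 = 27s^4
Ksp = 27 × (4.1×10⁻⁶)^4 = 7.6×10⁻²¹

Ksp = 7.6×10⁻²¹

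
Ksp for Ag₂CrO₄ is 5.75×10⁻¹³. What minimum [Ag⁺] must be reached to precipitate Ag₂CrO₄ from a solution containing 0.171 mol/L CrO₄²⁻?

1.83×10⁻⁶ M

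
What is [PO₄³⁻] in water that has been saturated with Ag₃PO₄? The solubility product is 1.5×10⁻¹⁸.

1.5×10⁻⁵ M

Ag₃PO₄(s) ⇌ 3 Ag⁺(aq) + PO₄³⁻(aq)
Let s be the molar solubility. Then [Ag⁺] = 3s and [PO₄³⁻] = s.
Ksp = [Ag⁺]^3[PO₄³⁻] = (3s)^3 · s = 27s^4 = 1.5×10⁻¹⁸
s = 1.5×10⁻⁵ mol L⁻¹
[PO₄³⁻] = s = 1.5×10⁻⁵ mol L⁻¹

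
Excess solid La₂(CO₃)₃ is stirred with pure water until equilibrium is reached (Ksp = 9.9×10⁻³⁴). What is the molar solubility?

La₂(CO₃)₃(s) ⇌ 2 La³⁺(aq) + 3 CO₃²⁻(aq)
With molar solubility s: [La³⁺] = 2s, [CO₃²⁻] = 3s.
Ksp = [La³⁺]^2[CO₃²⁻]^3 = (2s)^2 · (3s)^3 = 108s^5
108s^5 = 9.9×10⁻³⁴  ⇒  s^5 = 9.2×10⁻³⁶
s = 9.8×10⁻⁸ mol/L

9.8×10⁻⁸ M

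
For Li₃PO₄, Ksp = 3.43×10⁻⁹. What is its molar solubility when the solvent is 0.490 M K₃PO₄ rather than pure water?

Li₃PO₄(s) ⇌ 3 Li⁺(aq) + PO₄³⁻(aq)
PO₄³⁻ is already present at 0.490 M. If s mol/L of Li₃PO₄ dissolves, [Li⁺] = 3s while [PO₄³⁻] ≈ 0.490 M.
Ksp = [Li⁺]^3[PO₄³⁻] = (3s)^3(0.490)
(3s)^3 = 3.43×10⁻⁹ / (0.490) = 7.00×10⁻⁹
s = 6.38×10⁻⁴ M

6.38×10⁻⁴ M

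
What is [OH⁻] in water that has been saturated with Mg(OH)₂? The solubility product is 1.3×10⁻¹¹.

Mg(OH)₂(s) ⇌ Mg²⁺(aq) + 2 OH⁻(aq)
With molar solubility s: [Mg²⁺] = s, [OH⁻] = 2s.
Ksp = [Mg²⁺][OH⁻]^2 = s · (2s)^2 = 4s^3 = 1.3×10⁻¹¹
s = 1.5×10⁻⁴ mol L⁻¹
[OH⁻] = 2s = 3.0×10⁻⁴ mol L⁻¹

3.0×10⁻⁴ M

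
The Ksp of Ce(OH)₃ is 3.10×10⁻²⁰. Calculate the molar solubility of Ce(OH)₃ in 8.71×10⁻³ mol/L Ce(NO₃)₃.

5.09×10⁻⁷ M

Ce(OH)₃(s) ⇌ Ce³⁺(aq) + 3 OH⁻(aq)
With Ce³⁺ already at 8.71×10⁻³ mol/L and s small, take [Ce³⁺] ≈ 8.71×10⁻³ mol/L and [OH⁻] = 3s.
Ksp = [Ce³⁺][OH⁻]^3 = (8.71×10⁻³)(3s)^3
(3s)^3 = 3.10×10⁻²⁰ / (8.71×10⁻³) = 3.56×10⁻¹⁸
s = 5.09×10⁻⁷ mol/L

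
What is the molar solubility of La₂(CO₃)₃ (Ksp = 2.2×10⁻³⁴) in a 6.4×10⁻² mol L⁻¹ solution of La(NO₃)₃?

1.3×10⁻¹¹ M

La₂(CO₃)₃(s) ⇌ 2 La³⁺(aq) + 3 CO₃²⁻(aq)
The solution already contains La³⁺ at 6.4×10⁻² mol L⁻¹. Let s be the molar solubility of La₂(CO₃)₃.
[La³⁺] ≈ 6.4×10⁻² mol L⁻¹ (common ion dominates); [CO₃²⁻] = 3s.
Ksp = [La³⁺]^2[CO₃²⁻]^3 = (6.4×10⁻²)^2(3s)^3
(3s)^3 = 2.2×10⁻³⁴ / (6.4×10⁻²)^2 = 5.4×10⁻³²
s = 1.3×10⁻¹¹ mol L⁻¹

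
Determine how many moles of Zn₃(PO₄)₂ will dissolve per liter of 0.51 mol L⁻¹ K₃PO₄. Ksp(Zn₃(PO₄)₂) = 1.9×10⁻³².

Zn₃(PO₄)₂(s) ⇌ 3 Zn²⁺(aq) + 2 PO₄³⁻(aq)
Let s be the solubility of Zn₃(PO₄)₂ here. The common ion gives [PO₄³⁻] ≈ 0.51 mol L⁻¹, and [Zn²⁺] = 3s.
Ksp = [Zn²⁺]^3[PO₄³⁻]^2 = (3s)^3(0.51)^2
(3s)^3 = 1.9×10⁻³² / (0.51)^2 = 7.3×10⁻³²
s = 1.4×10⁻¹¹ mol L⁻¹

1.4×10⁻¹¹ M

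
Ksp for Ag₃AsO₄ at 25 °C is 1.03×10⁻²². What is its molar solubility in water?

1.40×10⁻⁶ M

Ag₃AsO₄(s) ⇌ 3 Ag⁺(aq) + AsO₄³⁻(aq)
If s mol/L of Ag₃AsO₄ dissolves, [Ag⁺] = 3s and [AsO₄³⁻] = s.
Ksp = [Ag⁺]^3[AsO₄³⁻] = (3s)^3 · s = 27s^4
27s^4 = 1.03×10⁻²²  ⇒  s^4 = 3.81×10⁻²⁴
s = (3.81×10⁻²⁴)^(1/4) = 1.40×10⁻⁶ mol L⁻¹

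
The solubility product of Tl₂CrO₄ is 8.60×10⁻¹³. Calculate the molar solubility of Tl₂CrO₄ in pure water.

Tl₂CrO₄(s) ⇌ 2 Tl⁺(aq) + CrO₄²⁻(aq)
With molar solubility s: [Tl⁺] = 2s, [CrO₄²⁻] = s.
Ksp = [Tl⁺]^2[CrO₄²⁻] = (2s)^2 · s = 4s^3
4s^3 = 8.60×10⁻¹³  ⇒  s^3 = 2.15×10⁻¹³
s = 5.99×10⁻⁵ M

5.99×10⁻⁵ M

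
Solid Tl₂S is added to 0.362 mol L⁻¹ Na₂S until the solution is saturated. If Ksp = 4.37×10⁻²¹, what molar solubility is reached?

5.49×10⁻¹¹ M

Tl₂S(s) ⇌ 2 Tl⁺(aq) + S²⁻(aq)
S²⁻ is already present at 0.362 mol L⁻¹. If s mol/L of Tl₂S dissolves, [Tl⁺] = 2s while [S²⁻] ≈ 0.362 mol L⁻¹.
Ksp = [Tl⁺]^2[S²⁻] = (2s)^2(0.362)
(2s)^2 = 4.37×10⁻²¹ / (0.362) = 1.21×10⁻²⁰
s = 5.49×10⁻¹¹ mol L⁻¹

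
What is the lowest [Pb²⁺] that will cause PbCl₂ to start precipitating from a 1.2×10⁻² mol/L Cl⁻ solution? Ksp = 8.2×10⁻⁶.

5.7×10⁻² M

Precipitation of each salt begins when its ion product equals Ksp.
PbCl₂(s) ⇌ Pb²⁺(aq) + 2 Cl⁻(aq)
Ksp = [Pb²⁺][Cl⁻]^2 = [Pb²⁺](1.2×10⁻²)^2
[Pb²⁺] = 8.2×10⁻⁶ / (1.2×10⁻²)^2 = 5.7×10⁻²
[Pb²⁺] = 5.7×10⁻² mol/L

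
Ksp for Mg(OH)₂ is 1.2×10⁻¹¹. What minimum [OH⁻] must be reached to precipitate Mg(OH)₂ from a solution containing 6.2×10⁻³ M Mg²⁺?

4.4×10⁻⁵ M

Each salt precipitates once Q = Ksp for that salt.
Mg(OH)₂(s) ⇌ Mg²⁺(aq) + 2 OH⁻(aq)
Ksp = [Mg²⁺][OH⁻]^2 = [OH⁻]^2(6.2×10⁻³)
[OH⁻]^2 = 1.2×10⁻¹¹ / (6.2×10⁻³) = 1.9×10⁻⁹
[OH⁻] = 4.4×10⁻⁵ M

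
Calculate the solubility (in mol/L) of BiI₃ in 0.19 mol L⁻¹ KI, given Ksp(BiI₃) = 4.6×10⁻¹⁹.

6.7×10⁻¹⁷ M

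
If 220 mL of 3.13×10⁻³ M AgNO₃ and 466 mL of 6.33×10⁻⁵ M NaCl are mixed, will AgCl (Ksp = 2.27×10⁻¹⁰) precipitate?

Yes

The combined volume is 686 mL.
[Ag⁺] = (3.13×10⁻³)(220)/686 = 1.00×10⁻³ M
[Cl⁻] = (6.33×10⁻⁵)(466)/686 = 4.30×10⁻⁵ M
Q = [Ag⁺][Cl⁻] = 4.32×10⁻⁸
Since Q (4.32×10⁻⁸) exceeds Ksp (2.27×10⁻¹⁰), AgCl will precipitate.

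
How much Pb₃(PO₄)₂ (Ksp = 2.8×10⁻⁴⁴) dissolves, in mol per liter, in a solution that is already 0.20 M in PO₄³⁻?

Pb₃(PO₄)₂(s) ⇌ 3 Pb²⁺(aq) + 2 PO₄³⁻(aq)
PO₄³⁻ is already present at 0.20 M. If s mol/L of Pb₃(PO₄)₂ dissolves, [Pb²⁺] = 3s while [PO₄³⁻] ≈ 0.20 M.
Ksp = [Pb²⁺]^3[PO₄³⁻]^2 = (3s)^3(0.20)^2
(3s)^3 = 2.8×10⁻⁴⁴ / (0.20)^2 = 7.0×10⁻⁴³
s = 3.0×10⁻¹⁵ M

3.0×10⁻¹⁵ M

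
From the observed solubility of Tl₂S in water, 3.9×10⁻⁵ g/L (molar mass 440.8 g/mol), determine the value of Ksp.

Ksp = 2.8×10⁻²¹

Convert to molarity: s = 3.9×10⁻⁵ / 440.8 = 8.848×10⁻⁸ mol/L
Tl₂S(s) ⇌ 2 Tl⁺(aq) + S²⁻(aq)
If s mol/L of Tl₂S dissolves, [Tl⁺] = 2s and [S²⁻] = s.
Ksp = [Tl⁺]^2[S²⁻] = (2s)^2 · s = 4s^3
Ksp = 4 × (8.848×10⁻⁸)^3 = 2.8×10⁻²¹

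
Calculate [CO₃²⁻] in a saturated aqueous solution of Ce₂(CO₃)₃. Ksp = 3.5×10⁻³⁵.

Ce₂(CO₃)₃(s) ⇌ 2 Ce³⁺(aq) + 3 CO₃²⁻(aq)
Call the molar solubility s, so that [Ce³⁺] = 2s and [CO₃²⁻] = 3s.
Ksp = [Ce³⁺]^2[CO₃²⁻]^3 = (2s)^2 · (3s)^3 = 108s^5 = 3.5×10⁻³⁵
s = 5.0×10⁻⁸ M
[CO₃²⁻] = 3s = 1.5×10⁻⁷ M

1.5×10⁻⁷ M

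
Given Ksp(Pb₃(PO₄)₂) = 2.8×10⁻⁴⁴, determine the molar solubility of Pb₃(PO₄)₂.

Pb₃(PO₄)₂(s) ⇌ 3 Pb²⁺(aq) + 2 PO₄³⁻(aq)
Let s be the molar solubility. Then [Pb²⁺] = 3s and [PO₄³⁻] = 2s.
Ksp = [Pb²⁺]^3[PO₄³⁻]^2 = (3s)^3 · (2s)^2 = 108s^5
108s^5 = 2.8×10⁻⁴⁴  ⇒  s^5 = 2.6×10⁻⁴⁶
Taking the 5th root, s = 7.6×10⁻¹⁰ M.

7.6×10⁻¹⁰ M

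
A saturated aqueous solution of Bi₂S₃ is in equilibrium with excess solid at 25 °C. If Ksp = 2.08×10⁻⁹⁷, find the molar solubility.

1.81×10⁻²⁰ M

Bi₂S₃(s) ⇌ 2 Bi³⁺(aq) + 3 S²⁻(aq)
Let s be the molar solubility. Then [Bi³⁺] = 2s and [S²⁻] = 3s.
Ksp = [Bi³⁺]^2[S²⁻]^3 = (2s)^2 · (3s)^3 = 108s^5
108s^5 = 2.08×10⁻⁹⁷  ⇒  s^5 = 1.93×10⁻⁹⁹
Taking the 5th root, s = 1.81×10⁻²⁰ mol L⁻¹.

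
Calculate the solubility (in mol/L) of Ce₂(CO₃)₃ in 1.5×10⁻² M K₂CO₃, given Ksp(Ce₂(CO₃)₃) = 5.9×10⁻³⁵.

2.1×10⁻¹⁵ M

Ce₂(CO₃)₃(s) ⇌ 2 Ce³⁺(aq) + 3 CO₃²⁻(aq)
With CO₃²⁻ already at 1.5×10⁻² M and s small, take [CO₃²⁻] ≈ 1.5×10⁻² M and [Ce³⁺] = 2s.
Ksp = [Ce³⁺]^2[CO₃²⁻]^3 = (2s)^2(1.5×10⁻²)^3
(2s)^2 = 5.9×10⁻³⁵ / (1.5×10⁻²)^3 = 1.7×10⁻²⁹
s = 2.1×10⁻¹⁵ M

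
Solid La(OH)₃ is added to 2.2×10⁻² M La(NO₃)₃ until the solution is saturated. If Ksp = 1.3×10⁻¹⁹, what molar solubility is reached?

6.0×10⁻⁷ M

La(OH)₃(s) ⇌ La³⁺(aq) + 3 OH⁻(aq)
With La³⁺ already at 2.2×10⁻² M and s small, take [La³⁺] ≈ 2.2×10⁻² M and [OH⁻] = 3s.
Ksp = [La³⁺][OH⁻]^3 = (2.2×10⁻²)(3s)^3
(3s)^3 = 1.3×10⁻¹⁹ / (2.2×10⁻²) = 5.9×10⁻¹⁸
s = 6.0×10⁻⁷ M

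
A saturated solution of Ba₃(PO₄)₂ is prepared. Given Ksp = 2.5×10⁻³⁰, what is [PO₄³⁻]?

9.4×10⁻⁷ M

Ba₃(PO₄)₂(s) ⇌ 3 Ba²⁺(aq) + 2 PO₄³⁻(aq)
For each mole of Ba₃(PO₄)₂ that dissolves per liter, [Ba²⁺] = 3s and [PO₄³⁻] = 2s; let s denote this solubility.
Ksp = [Ba²⁺]^3[PO₄³⁻]^2 = (3s)^3 · (2s)^2 = 108s^5 = 2.5×10⁻³⁰
s = 4.7×10⁻⁷ mol L⁻¹
[PO₄³⁻] = 2s = 9.4×10⁻⁷ mol L⁻¹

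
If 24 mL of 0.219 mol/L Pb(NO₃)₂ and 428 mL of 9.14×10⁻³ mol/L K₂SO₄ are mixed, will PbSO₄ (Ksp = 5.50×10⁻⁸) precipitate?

Yes

Total volume after mixing = 24 + 428 = 452 mL.
[Pb²⁺] = (0.219)(24)/452 = 1.16×10⁻² mol/L
[SO₄²⁻] = (9.14×10⁻³)(428)/452 = 8.65×10⁻³ mol/L
Q = [Pb²⁺][SO₄²⁻] = 1.01×10⁻⁴
Q = 1.01×10⁻⁴ > Ksp = 5.50×10⁻⁸, so the solution is supersaturated and PbSO₄ precipitates.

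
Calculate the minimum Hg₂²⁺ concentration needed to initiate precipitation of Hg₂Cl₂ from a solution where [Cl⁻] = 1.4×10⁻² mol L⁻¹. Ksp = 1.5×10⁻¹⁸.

Each salt precipitates once Q = Ksp for that salt.
Hg₂Cl₂(s) ⇌ Hg₂²⁺(aq) + 2 Cl⁻(aq)
Ksp = [Hg₂²⁺][Cl⁻]^2 = [Hg₂²⁺](1.4×10⁻²)^2
[Hg₂²⁺] = 1.5×10⁻¹⁸ / (1.4×10⁻²)^2 = 7.7×10⁻¹⁵
[Hg₂²⁺] = 7.7×10⁻¹⁵ mol L⁻¹

7.7×10⁻¹⁵ M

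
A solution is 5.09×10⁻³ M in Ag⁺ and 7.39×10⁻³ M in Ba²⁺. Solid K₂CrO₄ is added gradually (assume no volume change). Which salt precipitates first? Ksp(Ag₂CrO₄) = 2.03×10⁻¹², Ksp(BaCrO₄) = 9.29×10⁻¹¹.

Each salt precipitates once Q = Ksp for that salt.
For Ag₂CrO₄: [CrO₄²⁻] = (Ksp/[Ag⁺]^2) = 7.84×10⁻⁸ M
For BaCrO₄: [CrO₄²⁻] = (Ksp/[Ba²⁺]) = 1.26×10⁻⁸ M
The smaller threshold [CrO₄²⁻] is reached first, so BaCrO₄ precipitates first.

BaCrO₄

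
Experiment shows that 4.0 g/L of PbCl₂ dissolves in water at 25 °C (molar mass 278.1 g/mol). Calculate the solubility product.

Convert to molarity: s = 4.0 / 278.1 = 1.438×10⁻² mol/L
PbCl₂(s) ⇌ Pb²⁺(aq) + 2 Cl⁻(aq)
If s mol/L of PbCl₂ dissolves, [Pb²⁺] = s and [Cl⁻] = 2s.
Ksp = [Pb²⁺][Cl⁻]^2 = s · (2s)^2 = 4s^3
Ksp = 4 × (1.438×10⁻²)^3 = 1.2×10⁻⁵

Ksp = 1.2×10⁻⁵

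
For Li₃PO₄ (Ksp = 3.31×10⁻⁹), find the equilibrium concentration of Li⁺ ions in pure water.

9.98×10⁻³ M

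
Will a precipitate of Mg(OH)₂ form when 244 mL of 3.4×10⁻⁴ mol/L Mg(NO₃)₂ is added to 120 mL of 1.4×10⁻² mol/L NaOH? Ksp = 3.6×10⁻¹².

Yes

The combined volume is 364 mL.
[Mg²⁺] = (3.4×10⁻⁴)(244)/364 = 2.3×10⁻⁴ mol/L
[OH⁻] = (1.4×10⁻²)(120)/364 = 4.6×10⁻³ mol/L
Q = [Mg²⁺][OH⁻]^2 = 4.9×10⁻⁹
Because Q > Ksp (4.9×10⁻⁹ vs 3.6×10⁻¹²), a precipitate of Mg(OH)₂ forms.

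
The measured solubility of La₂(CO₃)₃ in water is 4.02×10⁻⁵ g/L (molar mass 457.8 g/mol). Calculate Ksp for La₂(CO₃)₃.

Ksp = 5.64×10⁻³⁴

s = (4.02×10⁻⁵ g L⁻¹)/(457.8 g mol⁻¹) = 8.7811×10⁻⁸ M
La₂(CO₃)₃(s) ⇌ 2 La³⁺(aq) + 3 CO₃²⁻(aq)
Let s be the molar solubility. Then [La³⁺] = 2s and [CO₃²⁻] = 3s.
Ksp = [La³⁺]^2[CO₃²⁻]^3 = (2s)^2 · (3s)^3 = 108s^5
Ksp = 108 × (8.7811×10⁻⁸)^5 = 5.64×10⁻³⁴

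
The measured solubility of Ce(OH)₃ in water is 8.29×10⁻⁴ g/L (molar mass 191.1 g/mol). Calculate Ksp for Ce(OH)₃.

Ksp = 9.56×10⁻²¹

Molar solubility s = (8.29×10⁻⁴ g/L) / (191.1 g/mol) = 4.3380×10⁻⁶ mol/L
Ce(OH)₃(s) ⇌ Ce³⁺(aq) + 3 OH⁻(aq)
If s mol/L of Ce(OH)₃ dissolves, [Ce³⁺] = s and [OH⁻] = 3s.
Ksp = [Ce³⁺][OH⁻]^3 = s · (3s)^3 = 27s^4
Ksp = 27 × (4.3380×10⁻⁶)^4 = 9.56×10⁻²¹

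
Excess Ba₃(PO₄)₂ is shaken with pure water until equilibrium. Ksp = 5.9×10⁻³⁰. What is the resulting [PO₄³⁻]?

Ba₃(PO₄)₂(s) ⇌ 3 Ba²⁺(aq) + 2 PO₄³⁻(aq)
For each mole of Ba₃(PO₄)₂ that dissolves per liter, [Ba²⁺] = 3s and [PO₄³⁻] = 2s; let s denote this solubility.
Ksp = [Ba²⁺]^3[PO₄³⁻]^2 = (3s)^3 · (2s)^2 = 108s^5 = 5.9×10⁻³⁰
s = 5.6×10⁻⁷ mol/L
[PO₄³⁻] = 2s = 1.1×10⁻⁶ mol/L

1.1×10⁻⁶ M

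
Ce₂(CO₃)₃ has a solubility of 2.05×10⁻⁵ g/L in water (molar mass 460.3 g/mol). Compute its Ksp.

Molar solubility s = (2.05×10⁻⁵ g/L) / (460.3 g/mol) = 4.4536×10⁻⁸ mol/L
Ce₂(CO₃)₃(s) ⇌ 2 Ce³⁺(aq) + 3 CO₃²⁻(aq)
With molar solubility s: [Ce³⁺] = 2s, [CO₃²⁻] = 3s.
Ksp = [Ce³⁺]^2[CO₃²⁻]^3 = (2s)^2 · (3s)^3 = 108s^5
Ksp = 108 × (4.4536×10⁻⁸)^5 = 1.89×10⁻³⁵

Ksp = 1.89×10⁻³⁵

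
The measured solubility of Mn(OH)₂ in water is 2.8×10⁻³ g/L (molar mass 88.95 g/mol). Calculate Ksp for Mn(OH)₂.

Ksp = 1.2×10⁻¹³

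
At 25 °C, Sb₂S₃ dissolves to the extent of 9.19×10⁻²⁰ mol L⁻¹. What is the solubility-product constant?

Sb₂S₃(s) ⇌ 2 Sb³⁺(aq) + 3 S²⁻(aq)
For each mole of Sb₂S₃ that dissolves per liter, [Sb³⁺] = 2s and [S²⁻] = 3s; let s denote this solubility.
Ksp = [Sb³⁺]^2[S²⁻]^3 = (2s)^2 · (3s)^3 = 108s^5
Ksp = 108 × (9.19×10⁻²⁰)^5 = 7.08×10⁻⁹⁴

Ksp = 7.08×10⁻⁹⁴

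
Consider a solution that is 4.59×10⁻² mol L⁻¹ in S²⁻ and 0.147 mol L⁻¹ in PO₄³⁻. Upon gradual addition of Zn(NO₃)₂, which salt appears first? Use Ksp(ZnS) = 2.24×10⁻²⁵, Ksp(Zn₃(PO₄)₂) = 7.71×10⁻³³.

Precipitation of each salt begins when its ion product equals Ksp.
For ZnS: [Zn²⁺] = (Ksp/[S²⁻]) = 4.88×10⁻²⁴ mol L⁻¹
For Zn₃(PO₄)₂: [Zn²⁺] = (Ksp/[PO₄³⁻]^2)^(1/3) = 7.09×10⁻¹¹ mol L⁻¹
The smaller threshold [Zn²⁺] is reached first, so ZnS precipitates first.

ZnS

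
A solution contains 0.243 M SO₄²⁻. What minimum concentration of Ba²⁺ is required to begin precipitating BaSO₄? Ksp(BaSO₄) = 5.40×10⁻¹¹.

2.22×10⁻¹⁰ M

Precipitation begins when Q = Ksp.
BaSO₄(s) ⇌ Ba²⁺(aq) + SO₄²⁻(aq)
Ksp = [Ba²⁺][SO₄²⁻] = [Ba²⁺](0.243)
[Ba²⁺] = 5.40×10⁻¹¹ / (0.243) = 2.22×10⁻¹⁰
[Ba²⁺] = 2.22×10⁻¹⁰ M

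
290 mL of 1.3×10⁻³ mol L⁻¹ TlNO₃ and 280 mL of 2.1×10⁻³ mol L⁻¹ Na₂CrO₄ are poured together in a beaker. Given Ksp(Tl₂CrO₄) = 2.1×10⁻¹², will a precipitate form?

Total volume after mixing = 290 + 280 = 570 mL.
[Tl⁺] = (1.3×10⁻³)(290)/570 = 6.6×10⁻⁴ mol L⁻¹
[CrO₄²⁻] = (2.1×10⁻³)(280)/570 = 1.0×10⁻³ mol L⁻¹
Q = [Tl⁺]^2[CrO₄²⁻] = 4.5×10⁻¹⁰
Because Q > Ksp (4.5×10⁻¹⁰ vs 2.1×10⁻¹²), a precipitate of Tl₂CrO₄ forms.

Yes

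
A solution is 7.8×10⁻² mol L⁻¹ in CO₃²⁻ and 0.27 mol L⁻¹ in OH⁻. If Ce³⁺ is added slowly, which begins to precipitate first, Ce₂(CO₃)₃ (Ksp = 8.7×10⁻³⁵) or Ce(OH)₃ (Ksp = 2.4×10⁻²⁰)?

A salt starts to precipitate once the ion product Q reaches its Ksp.
For Ce₂(CO₃)₃: [Ce³⁺] = (Ksp/[CO₃²⁻]^3)^(1/2) = 4.3×10⁻¹⁶ mol L⁻¹
For Ce(OH)₃: [Ce³⁺] = (Ksp/[OH⁻]^3) = 1.2×10⁻¹⁸ mol L⁻¹
The smaller threshold [Ce³⁺] is reached first, so Ce(OH)₃ precipitates first.

Ce(OH)₃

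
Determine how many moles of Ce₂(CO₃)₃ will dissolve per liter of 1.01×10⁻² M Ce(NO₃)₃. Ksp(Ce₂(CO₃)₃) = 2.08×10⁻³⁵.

Ce₂(CO₃)₃(s) ⇌ 2 Ce³⁺(aq) + 3 CO₃²⁻(aq)
The solution already contains Ce³⁺ at 1.01×10⁻² M. Let s be the molar solubility of Ce₂(CO₃)₃.
[Ce³⁺] ≈ 1.01×10⁻² M (common ion dominates); [CO₃²⁻] = 3s.
Ksp = [Ce³⁺]^2[CO₃²⁻]^3 = (1.01×10⁻²)^2(3s)^3
(3s)^3 = 2.08×10⁻³⁵ / (1.01×10⁻²)^2 = 2.04×10⁻³¹
s = 1.96×10⁻¹¹ M

1.96×10⁻¹¹ M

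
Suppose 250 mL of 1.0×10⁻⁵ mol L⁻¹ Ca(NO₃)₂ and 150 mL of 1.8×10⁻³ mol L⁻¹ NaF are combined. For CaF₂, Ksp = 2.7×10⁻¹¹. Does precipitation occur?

The combined volume is 400 mL.
[Ca²⁺] = (1.0×10⁻⁵)(250)/400 = 6.3×10⁻⁶ mol L⁻¹
[F⁻] = (1.8×10⁻³)(150)/400 = 6.8×10⁻⁴ mol L⁻¹
Q = [Ca²⁺][F⁻]^2 = 2.8×10⁻¹²
Q = 2.8×10⁻¹² < Ksp = 2.7×10⁻¹¹, so the solution is unsaturated and no precipitate forms.

No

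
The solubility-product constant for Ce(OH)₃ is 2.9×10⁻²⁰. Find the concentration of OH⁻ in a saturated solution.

1.7×10⁻⁵ M

Ce(OH)₃(s) ⇌ Ce³⁺(aq) + 3 OH⁻(aq)
With molar solubility s: [Ce³⁺] = s, [OH⁻] = 3s.
Ksp = [Ce³⁺][OH⁻]^3 = s · (3s)^3 = 27s^4 = 2.9×10⁻²⁰
s = 5.7×10⁻⁶ M
[OH⁻] = 3s = 1.7×10⁻⁵ M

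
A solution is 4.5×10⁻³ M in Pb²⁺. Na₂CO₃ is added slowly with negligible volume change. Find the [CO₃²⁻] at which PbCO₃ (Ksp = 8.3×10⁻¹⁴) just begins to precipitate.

The threshold for precipitation is Q = Ksp.
PbCO₃(s) ⇌ Pb²⁺(aq) + CO₃²⁻(aq)
Ksp = [Pb²⁺][CO₃²⁻] = [CO₃²⁻](4.5×10⁻³)
[CO₃²⁻] = 8.3×10⁻¹⁴ / (4.5×10⁻³) = 1.8×10⁻¹¹
[CO₃²⁻] = 1.8×10⁻¹¹ M

1.8×10⁻¹¹ M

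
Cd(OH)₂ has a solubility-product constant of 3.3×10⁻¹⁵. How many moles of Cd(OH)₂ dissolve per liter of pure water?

Cd(OH)₂(s) ⇌ Cd²⁺(aq) + 2 OH⁻(aq)
Let s be the molar solubility. Then [Cd²⁺] = s and [OH⁻] = 2s.
Ksp = [Cd²⁺][OH⁻]^2 = s · (2s)^2 = 4s^3
4s^3 = 3.3×10⁻¹⁵  ⇒  s^3 = 8.3×10⁻¹⁶
Taking the 3rd root, s = 9.4×10⁻⁶ M.

9.4×10⁻⁶ M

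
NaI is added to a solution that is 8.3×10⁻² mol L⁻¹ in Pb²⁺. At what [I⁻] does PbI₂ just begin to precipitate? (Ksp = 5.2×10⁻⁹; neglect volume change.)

2.5×10⁻⁴ M

Each salt precipitates once Q = Ksp for that salt.
PbI₂(s) ⇌ Pb²⁺(aq) + 2 I⁻(aq)
Ksp = [Pb²⁺][I⁻]^2 = [I⁻]^2(8.3×10⁻²)
[I⁻]^2 = 5.2×10⁻⁹ / (8.3×10⁻²) = 6.3×10⁻⁸
[I⁻] = 2.5×10⁻⁴ mol L⁻¹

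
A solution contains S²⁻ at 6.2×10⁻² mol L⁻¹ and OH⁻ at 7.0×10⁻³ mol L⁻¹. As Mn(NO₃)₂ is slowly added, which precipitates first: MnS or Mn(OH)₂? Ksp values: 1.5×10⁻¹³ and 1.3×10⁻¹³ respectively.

Precipitation of each salt begins when its ion product equals Ksp.
For MnS: [Mn²⁺] = (Ksp/[S²⁻]) = 2.4×10⁻¹² mol L⁻¹
For Mn(OH)₂: [Mn²⁺] = (Ksp/[OH⁻]^2) = 2.7×10⁻⁹ mol L⁻¹
Since MnS needs less Mn²⁺ to reach saturation, it precipitates first.

MnS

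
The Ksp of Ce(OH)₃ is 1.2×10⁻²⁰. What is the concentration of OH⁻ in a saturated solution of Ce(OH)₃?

1.4×10⁻⁵ M

Ce(OH)₃(s) ⇌ Ce³⁺(aq) + 3 OH⁻(aq)
Let s be the molar solubility. Then [Ce³⁺] = s and [OH⁻] = 3s.
Ksp = [Ce³⁺][OH⁻]^3 = s · (3s)^3 = 27s^4 = 1.2×10⁻²⁰
s = 4.6×10⁻⁶ M
[OH⁻] = 3s = 1.4×10⁻⁵ M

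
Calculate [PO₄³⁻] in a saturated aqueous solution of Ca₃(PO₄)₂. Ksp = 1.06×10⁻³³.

1.99×10⁻⁷ M

Ca₃(PO₄)₂(s) ⇌ 3 Ca²⁺(aq) + 2 PO₄³⁻(aq)
For each mole of Ca₃(PO₄)₂ that dissolves per liter, [Ca²⁺] = 3s and [PO₄³⁻] = 2s; let s denote this solubility.
Ksp = [Ca²⁺]^3[PO₄³⁻]^2 = (3s)^3 · (2s)^2 = 108s^5 = 1.06×10⁻³³
s = 9.96×10⁻⁸ mol/L
[PO₄³⁻] = 2s = 1.99×10⁻⁷ mol/L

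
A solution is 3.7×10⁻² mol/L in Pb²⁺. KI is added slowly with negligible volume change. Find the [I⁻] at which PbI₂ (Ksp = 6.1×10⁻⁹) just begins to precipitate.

4.1×10⁻⁴ M

Each salt precipitates once Q = Ksp for that salt.
PbI₂(s) ⇌ Pb²⁺(aq) + 2 I⁻(aq)
Ksp = [Pb²⁺][I⁻]^2 = [I⁻]^2(3.7×10⁻²)
[I⁻]^2 = 6.1×10⁻⁹ / (3.7×10⁻²) = 1.6×10⁻⁷
[I⁻] = 4.1×10⁻⁴ mol/L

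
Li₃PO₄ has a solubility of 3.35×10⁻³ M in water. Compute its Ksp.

Ksp = 3.40×10⁻⁹

Li₃PO₄(s) ⇌ 3 Li⁺(aq) + PO₄³⁻(aq)
For each mole of Li₃PO₄ that dissolves per liter, [Li⁺] = 3s and [PO₄³⁻] = s; let s denote this solubility.
Ksp = [Li⁺]^3[PO₄³⁻] = (3s)^3 · s = 27s^4
Ksp = 27 × (3.35×10⁻³)^4 = 3.40×10⁻⁹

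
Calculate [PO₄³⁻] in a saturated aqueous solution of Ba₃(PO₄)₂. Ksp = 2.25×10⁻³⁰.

9.22×10⁻⁷ M

Ba₃(PO₄)₂(s) ⇌ 3 Ba²⁺(aq) + 2 PO₄³⁻(aq)
For each mole of Ba₃(PO₄)₂ that dissolves per liter, [Ba²⁺] = 3s and [PO₄³⁻] = 2s; let s denote this solubility.
Ksp = [Ba²⁺]^3[PO₄³⁻]^2 = (3s)^3 · (2s)^2 = 108s^5 = 2.25×10⁻³⁰
s = 4.61×10⁻⁷ mol/L
[PO₄³⁻] = 2s = 9.22×10⁻⁷ mol/L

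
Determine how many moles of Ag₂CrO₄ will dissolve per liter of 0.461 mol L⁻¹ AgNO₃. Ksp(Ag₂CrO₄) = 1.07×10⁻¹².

5.03×10⁻¹² M

Ag₂CrO₄(s) ⇌ 2 Ag⁺(aq) + CrO₄²⁻(aq)
Ag⁺ is already present at 0.461 mol L⁻¹. If s mol/L of Ag₂CrO₄ dissolves, [CrO₄²⁻] = s while [Ag⁺] ≈ 0.461 mol L⁻¹.
Ksp = [Ag⁺]^2[CrO₄²⁻] = (0.461)^2s
s = 1.07×10⁻¹² / (0.461)^2 = 5.03×10⁻¹²
s = 5.03×10⁻¹² mol L⁻¹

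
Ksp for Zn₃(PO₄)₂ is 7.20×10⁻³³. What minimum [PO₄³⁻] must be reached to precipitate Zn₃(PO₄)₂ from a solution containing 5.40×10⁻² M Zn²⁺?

6.76×10⁻¹⁵ M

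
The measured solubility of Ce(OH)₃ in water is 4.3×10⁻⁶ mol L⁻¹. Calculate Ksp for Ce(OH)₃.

Ce(OH)₃(s) ⇌ Ce³⁺(aq) + 3 OH⁻(aq)
With molar solubility s: [Ce³⁺] = s, [OH⁻] = 3s.
Ksp = [Ce³⁺][OH⁻]^3 = s · (3s)^3 = 27s^4
Ksp = 27 × (4.3×10⁻⁶)^4 = 9.2×10⁻²¹

Ksp = 9.2×10⁻²¹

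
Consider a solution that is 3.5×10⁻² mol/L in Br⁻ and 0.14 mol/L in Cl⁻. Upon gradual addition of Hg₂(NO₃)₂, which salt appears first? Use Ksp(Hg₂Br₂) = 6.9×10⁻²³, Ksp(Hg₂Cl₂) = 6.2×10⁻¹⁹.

The threshold for precipitation is Q = Ksp.
For Hg₂Br₂: [Hg₂²⁺] = (Ksp/[Br⁻]^2) = 5.6×10⁻²⁰ mol/L
For Hg₂Cl₂: [Hg₂²⁺] = (Ksp/[Cl⁻]^2) = 3.2×10⁻¹⁷ mol/L
Since Hg₂Br₂ needs less Hg₂²⁺ to reach saturation, it precipitates first.

Hg₂Br₂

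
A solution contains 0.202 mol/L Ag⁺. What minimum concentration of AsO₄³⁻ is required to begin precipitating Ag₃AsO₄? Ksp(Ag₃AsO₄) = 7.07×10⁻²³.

8.58×10⁻²¹ M

Precipitation begins when Q = Ksp.
Ag₃AsO₄(s) ⇌ 3 Ag⁺(aq) + AsO₄³⁻(aq)
Ksp = [Ag⁺]^3[AsO₄³⁻] = [AsO₄³⁻](0.202)^3
[AsO₄³⁻] = 7.07×10⁻²³ / (0.202)^3 = 8.58×10⁻²¹
[AsO₄³⁻] = 8.58×10⁻²¹ mol/L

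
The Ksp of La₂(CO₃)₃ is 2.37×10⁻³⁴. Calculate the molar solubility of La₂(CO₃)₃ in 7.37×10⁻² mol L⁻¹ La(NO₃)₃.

La₂(CO₃)₃(s) ⇌ 2 La³⁺(aq) + 3 CO₃²⁻(aq)
With La³⁺ already at 7.37×10⁻² mol L⁻¹ and s small, take [La³⁺] ≈ 7.37×10⁻² mol L⁻¹ and [CO₃²⁻] = 3s.
Ksp = [La³⁺]^2[CO₃²⁻]^3 = (7.37×10⁻²)^2(3s)^3
(3s)^3 = 2.37×10⁻³⁴ / (7.37×10⁻²)^2 = 4.36×10⁻³²
s = 1.17×10⁻¹¹ mol L⁻¹

1.17×10⁻¹¹ M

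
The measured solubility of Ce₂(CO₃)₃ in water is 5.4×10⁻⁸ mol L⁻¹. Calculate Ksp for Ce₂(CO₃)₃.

Ksp = 5.0×10⁻³⁵

Ce₂(CO₃)₃(s) ⇌ 2 Ce³⁺(aq) + 3 CO₃²⁻(aq)
If s mol/L of Ce₂(CO₃)₃ dissolves, [Ce³⁺] = 2s and [CO₃²⁻] = 3s.
Ksp = [Ce³⁺]^2[CO₃²⁻]^3 = (2s)^2 · (3s)^3 = 108s^5
Ksp = 108 × (5.4×10⁻⁸)^5 = 5.0×10⁻³⁵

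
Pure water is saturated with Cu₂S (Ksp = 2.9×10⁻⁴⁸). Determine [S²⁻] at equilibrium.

Cu₂S(s) ⇌ 2 Cu⁺(aq) + S²⁻(aq)
If s mol/L of Cu₂S dissolves, [Cu⁺] = 2s and [S²⁻] = s.
Ksp = [Cu⁺]^2[S²⁻] = (2s)^2 · s = 4s^3 = 2.9×10⁻⁴⁸
s = 9.0×10⁻¹⁷ mol/L
[S²⁻] = s = 9.0×10⁻¹⁷ mol/L

9.0×10⁻¹⁷ M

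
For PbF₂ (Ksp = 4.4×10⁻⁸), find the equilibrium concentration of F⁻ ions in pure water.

PbF₂(s) ⇌ Pb²⁺(aq) + 2 F⁻(aq)
Call the molar solubility s, so that [Pb²⁺] = s and [F⁻] = 2s.
Ksp = [Pb²⁺][F⁻]^2 = s · (2s)^2 = 4s^3 = 4.4×10⁻⁸
s = 2.2×10⁻³ mol L⁻¹
[F⁻] = 2s = 4.4×10⁻³ mol L⁻¹

4.4×10⁻³ M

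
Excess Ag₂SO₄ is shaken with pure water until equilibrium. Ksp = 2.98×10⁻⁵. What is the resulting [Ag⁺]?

3.91×10⁻² M

Ag₂SO₄(s) ⇌ 2 Ag⁺(aq) + SO₄²⁻(aq)
With molar solubility s: [Ag⁺] = 2s, [SO₄²⁻] = s.
Ksp = [Ag⁺]^2[SO₄²⁻] = (2s)^2 · s = 4s^3 = 2.98×10⁻⁵
s = 1.95×10⁻² mol/L
[Ag⁺] = 2s = 3.91×10⁻² mol/L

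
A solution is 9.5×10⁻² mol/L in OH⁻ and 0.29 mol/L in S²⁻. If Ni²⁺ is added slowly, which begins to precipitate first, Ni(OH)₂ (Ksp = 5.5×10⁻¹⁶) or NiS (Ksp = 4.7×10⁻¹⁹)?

Precipitation begins when Q = Ksp.
For Ni(OH)₂: [Ni²⁺] = (Ksp/[OH⁻]^2) = 6.1×10⁻¹⁴ mol/L
For NiS: [Ni²⁺] = (Ksp/[S²⁻]) = 1.6×10⁻¹⁸ mol/L
The smaller threshold [Ni²⁺] is reached first, so NiS precipitates first.

NiS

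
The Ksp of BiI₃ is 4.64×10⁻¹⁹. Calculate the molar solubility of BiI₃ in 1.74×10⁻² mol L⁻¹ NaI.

BiI₃(s) ⇌ Bi³⁺(aq) + 3 I⁻(aq)
With I⁻ already at 1.74×10⁻² mol L⁻¹ and s small, take [I⁻] ≈ 1.74×10⁻² mol L⁻¹ and [Bi³⁺] = s.
Ksp = [Bi³⁺][I⁻]^3 = s(1.74×10⁻²)^3
s = 4.64×10⁻¹⁹ / (1.74×10⁻²)^3 = 8.81×10⁻¹⁴
s = 8.81×10⁻¹⁴ mol L⁻¹

8.81×10⁻¹⁴ M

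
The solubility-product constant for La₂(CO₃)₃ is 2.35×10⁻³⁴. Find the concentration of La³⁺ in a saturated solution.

1.47×10⁻⁷ M

La₂(CO₃)₃(s) ⇌ 2 La³⁺(aq) + 3 CO₃²⁻(aq)
For each mole of La₂(CO₃)₃ that dissolves per liter, [La³⁺] = 2s and [CO₃²⁻] = 3s; let s denote this solubility.
Ksp = [La³⁺]^2[CO₃²⁻]^3 = (2s)^2 · (3s)^3 = 108s^5 = 2.35×10⁻³⁴
s = 7.37×10⁻⁸ mol/L
[La³⁺] = 2s = 1.47×10⁻⁷ mol/L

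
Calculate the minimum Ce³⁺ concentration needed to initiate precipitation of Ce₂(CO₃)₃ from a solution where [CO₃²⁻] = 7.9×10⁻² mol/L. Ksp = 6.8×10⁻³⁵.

3.7×10⁻¹⁶ M

A salt starts to precipitate once the ion product Q reaches its Ksp.
Ce₂(CO₃)₃(s) ⇌ 2 Ce³⁺(aq) + 3 CO₃²⁻(aq)
Ksp = [Ce³⁺]^2[CO₃²⁻]^3 = [Ce³⁺]^2(7.9×10⁻²)^3
[Ce³⁺]^2 = 6.8×10⁻³⁵ / (7.9×10⁻²)^3 = 1.4×10⁻³¹
[Ce³⁺] = 3.7×10⁻¹⁶ mol/L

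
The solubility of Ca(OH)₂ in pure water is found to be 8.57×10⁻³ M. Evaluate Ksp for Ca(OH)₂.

Ksp = 2.52×10⁻⁶

Ca(OH)₂(s) ⇌ Ca²⁺(aq) + 2 OH⁻(aq)
Call the molar solubility s, so that [Ca²⁺] = s and [OH⁻] = 2s.
Ksp = [Ca²⁺][OH⁻]^2 = s · (2s)^2 = 4s^3
Ksp = 4 × (8.57×10⁻³)^3 = 2.52×10⁻⁶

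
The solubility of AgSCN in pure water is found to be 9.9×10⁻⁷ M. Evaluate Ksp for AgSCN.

Ksp = 9.8×10⁻¹³

AgSCN(s) ⇌ Ag⁺(aq) + SCN⁻(aq)
Call the molar solubility s, so that [Ag⁺] = s and [SCN⁻] = s.
Ksp = [Ag⁺][SCN⁻] = s · s = s^2
Ksp = (9.9×10⁻⁷)^2 = 9.8×10⁻¹³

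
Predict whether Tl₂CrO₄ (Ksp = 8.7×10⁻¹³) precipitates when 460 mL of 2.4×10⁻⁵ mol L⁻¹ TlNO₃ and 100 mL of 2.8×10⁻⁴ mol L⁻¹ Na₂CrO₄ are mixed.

No

The combined volume is 560 mL.
[Tl⁺] = (2.4×10⁻⁵)(460)/560 = 2.0×10⁻⁵ mol L⁻¹
[CrO₄²⁻] = (2.8×10⁻⁴)(100)/560 = 5.0×10⁻⁵ mol L⁻¹
Q = [Tl⁺]^2[CrO₄²⁻] = 1.9×10⁻¹⁴
Since Q (1.9×10⁻¹⁴) is less than Ksp (8.7×10⁻¹³), no Tl₂CrO₄ precipitates.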